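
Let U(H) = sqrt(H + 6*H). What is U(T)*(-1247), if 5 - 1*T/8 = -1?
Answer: -4988*sqrt(21) ≈ -22858.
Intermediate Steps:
T = 48 (T = 40 - 8*(-1) = 40 + 8 = 48)
U(H) = sqrt(7)*sqrt(H) (U(H) = sqrt(7*H) = sqrt(7)*sqrt(H))
U(T)*(-1247) = (sqrt(7)*sqrt(48))*(-1247) = (sqrt(7)*(4*sqrt(3)))*(-1247) = (4*sqrt(21))*(-1247) = -4988*sqrt(21)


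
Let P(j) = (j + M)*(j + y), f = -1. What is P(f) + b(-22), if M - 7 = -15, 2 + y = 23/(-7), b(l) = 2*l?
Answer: 88/7 ≈ 12.571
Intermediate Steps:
y = -37/7 (y = -2 + 23/(-7) = -2 + 23*(-⅐) = -2 - 23/7 = -37/7 ≈ -5.2857)
M = -8 (M = 7 - 15 = -8)
P(j) = (-8 + j)*(-37/7 + j) (P(j) = (j - 8)*(j - 37/7) = (-8 + j)*(-37/7 + j))
P(f) + b(-22) = (296/7 + (-1)² - 93/7*(-1)) + 2*(-22) = (296/7 + 1 + 93/7) - 44 = 396/7 - 44 = 88/7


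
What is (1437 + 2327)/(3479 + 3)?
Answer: 1882/1741 ≈ 1.0810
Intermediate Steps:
(1437 + 2327)/(3479 + 3) = 3764/3482 = 3764*(1/3482) = 1882/1741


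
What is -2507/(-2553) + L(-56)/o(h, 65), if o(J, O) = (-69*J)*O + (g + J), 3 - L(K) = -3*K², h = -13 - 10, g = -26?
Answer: 12283175/11444766 ≈ 1.0733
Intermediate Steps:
h = -23
L(K) = 3 + 3*K² (L(K) = 3 - (-3)*K² = 3 + 3*K²)
o(J, O) = -26 + J - 69*J*O (o(J, O) = (-69*J)*O + (-26 + J) = -69*J*O + (-26 + J) = -26 + J - 69*J*O)
-2507/(-2553) + L(-56)/o(h, 65) = -2507/(-2553) + (3 + 3*(-56)²)/(-26 - 23 - 69*(-23)*65) = -2507*(-1/2553) + (3 + 3*3136)/(-26 - 23 + 103155) = 109/111 + (3 + 9408)/103106 = 109/111 + 9411*(1/103106) = 109/111 + 9411/103106 = 12283175/11444766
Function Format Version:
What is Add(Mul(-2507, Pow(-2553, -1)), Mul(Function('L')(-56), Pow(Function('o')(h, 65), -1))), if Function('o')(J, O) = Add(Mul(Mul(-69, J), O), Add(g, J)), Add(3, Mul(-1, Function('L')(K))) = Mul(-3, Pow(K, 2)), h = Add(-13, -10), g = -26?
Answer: Rational(12283175, 11444766) ≈ 1.0733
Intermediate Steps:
h = -23
Function('L')(K) = Add(3, Mul(3, Pow(K, 2))) (Function('L')(K) = Add(3, Mul(-1, Mul(-3, Pow(K, 2)))) = Add(3, Mul(3, Pow(K, 2))))
Function('o')(J, O) = Add(-26, J, Mul(-69, J, O)) (Function('o')(J, O) = Add(Mul(Mul(-69, J), O), Add(-26, J)) = Add(Mul(-69, J, O), Add(-26, J)) = Add(-26, J, Mul(-69, J, O)))
Add(Mul(-2507, Pow(-2553, -1)), Mul(Function('L')(-56), Pow(Function('o')(h, 65), -1))) = Add(Mul(-2507, Pow(-2553, -1)), Mul(Add(3, Mul(3, Pow(-56, 2))), Pow(Add(-26, -23, Mul(-69, -23, 65)), -1))) = Add(Mul(-2507, Rational(-1, 2553)), Mul(Add(3, Mul(3, 3136)), Pow(Add(-26, -23, 103155), -1))) = Add(Rational(109, 111), Mul(Add(3, 9408), Pow(103106, -1))) = Add(Rational(109, 111), Mul(9411, Rational(1, 103106))) = Add(Rational(109, 111), Rational(9411, 103106)) = Rational(12283175, 11444766)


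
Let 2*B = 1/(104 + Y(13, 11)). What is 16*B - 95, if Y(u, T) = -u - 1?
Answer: -4271/45 ≈ -94.911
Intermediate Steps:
Y(u, T) = -1 - u
B = 1/180 (B = 1/(2*(104 + (-1 - 1*13))) = 1/(2*(104 + (-1 - 13))) = 1/(2*(104 - 14)) = (½)/90 = (½)*(1/90) = 1/180 ≈ 0.0055556)
16*B - 95 = 16*(1/180) - 95 = 4/45 - 95 = -4271/45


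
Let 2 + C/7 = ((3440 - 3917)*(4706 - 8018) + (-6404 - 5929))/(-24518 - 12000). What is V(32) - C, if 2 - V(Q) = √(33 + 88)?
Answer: 11155027/36518 ≈ 305.47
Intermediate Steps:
V(Q) = -9 (V(Q) = 2 - √(33 + 88) = 2 - √121 = 2 - 1*11 = 2 - 11 = -9)
C = -11483689/36518 (C = -14 + 7*(((3440 - 3917)*(4706 - 8018) + (-6404 - 5929))/(-24518 - 12000)) = -14 + 7*((-477*(-3312) - 12333)/(-36518)) = -14 + 7*((1579824 - 12333)*(-1/36518)) = -14 + 7*(1567491*(-1/36518)) = -14 + 7*(-1567491/36518) = -14 - 10972437/36518 = -11483689/36518 ≈ -314.47)
V(32) - C = -9 - 1*(-11483689/36518) = -9 + 11483689/36518 = 11155027/36518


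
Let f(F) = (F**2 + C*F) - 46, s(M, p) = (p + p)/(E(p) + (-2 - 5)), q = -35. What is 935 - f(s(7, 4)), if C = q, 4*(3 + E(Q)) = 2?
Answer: 343245/361 ≈ 950.82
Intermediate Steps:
E(Q) = -5/2 (E(Q) = -3 + (1/4)*2 = -3 + 1/2 = -5/2)
C = -35
s(M, p) = -4*p/19 (s(M, p) = (p + p)/(-5/2 + (-2 - 5)) = (2*p)/(-5/2 - 7) = (2*p)/(-19/2) = (2*p)*(-2/19) = -4*p/19)
f(F) = -46 + F**2 - 35*F (f(F) = (F**2 - 35*F) - 46 = -46 + F**2 - 35*F)
935 - f(s(7, 4)) = 935 - (-46 + (-4/19*4)**2 - (-140)*4/19) = 935 - (-46 + (-16/19)**2 - 35*(-16/19)) = 935 - (-46 + 256/361 + 560/19) = 935 - 1*(-5710/361) = 935 + 5710/361 = 343245/361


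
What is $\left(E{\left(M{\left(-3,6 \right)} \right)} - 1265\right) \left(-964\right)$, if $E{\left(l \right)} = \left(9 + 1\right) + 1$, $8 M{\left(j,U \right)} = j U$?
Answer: $1208856$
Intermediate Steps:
$M{\left(j,U \right)} = \frac{U j}{8}$ ($M{\left(j,U \right)} = \frac{j U}{8} = \frac{U j}{8}$)
$E{\left(l \right)} = 11$ ($E{\left(l \right)} = 10 + 1 = 11$)
$\left(E{\left(M{\left(-3,6 \right)} \right)} - 1265\right) \left(-964\right) = \left(11 - 1265\right) \left(-964\right) = \left(-1254\right) \left(-964\right) = 1208856$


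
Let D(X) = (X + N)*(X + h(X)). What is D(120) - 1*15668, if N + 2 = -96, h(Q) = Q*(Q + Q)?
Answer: 620572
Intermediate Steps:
h(Q) = 2*Q**2 (h(Q) = Q*(2*Q) = 2*Q**2)
N = -98 (N = -2 - 96 = -98)
D(X) = (-98 + X)*(X + 2*X**2) (D(X) = (X - 98)*(X + 2*X**2) = (-98 + X)*(X + 2*X**2))
D(120) - 1*15668 = 120*(-98 - 195*120 + 2*120**2) - 1*15668 = 120*(-98 - 23400 + 2*14400) - 15668 = 120*(-98 - 23400 + 28800) - 15668 = 120*5302 - 15668 = 636240 - 15668 = 620572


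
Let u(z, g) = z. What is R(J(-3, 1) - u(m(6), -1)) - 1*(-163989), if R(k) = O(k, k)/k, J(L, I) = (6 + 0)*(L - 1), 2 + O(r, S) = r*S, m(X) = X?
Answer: 2459386/15 ≈ 1.6396e+5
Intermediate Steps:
O(r, S) = -2 + S*r (O(r, S) = -2 + r*S = -2 + S*r)
J(L, I) = -6 + 6*L (J(L, I) = 6*(-1 + L) = -6 + 6*L)
R(k) = (-2 + k²)/k (R(k) = (-2 + k*k)/k = (-2 + k²)/k)
R(J(-3, 1) - u(m(6), -1)) - 1*(-163989) = (((-6 + 6*(-3)) - 1*6) - 2/((-6 + 6*(-3)) - 1*6)) - 1*(-163989) = (((-6 - 18) - 6) - 2/((-6 - 18) - 6)) + 163989 = ((-24 - 6) - 2/(-24 - 6)) + 163989 = (-30 - 2/(-30)) + 163989 = (-30 - 2*(-1/30)) + 163989 = (-30 + 1/15) + 163989 = -449/15 + 163989 = 2459386/15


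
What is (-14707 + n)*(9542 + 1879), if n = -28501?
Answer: -493478568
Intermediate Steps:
(-14707 + n)*(9542 + 1879) = (-14707 - 28501)*(9542 + 1879) = -43208*11421 = -493478568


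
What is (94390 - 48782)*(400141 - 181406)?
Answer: 9976065880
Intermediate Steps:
(94390 - 48782)*(400141 - 181406) = 45608*218735 = 9976065880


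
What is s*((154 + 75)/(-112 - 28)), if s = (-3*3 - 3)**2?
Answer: -8244/35 ≈ -235.54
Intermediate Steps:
s = 144 (s = (-9 - 3)**2 = (-12)**2 = 144)
s*((154 + 75)/(-112 - 28)) = 144*((154 + 75)/(-112 - 28)) = 144*(229/(-140)) = 144*(229*(-1/140)) = 144*(-229/140) = -8244/35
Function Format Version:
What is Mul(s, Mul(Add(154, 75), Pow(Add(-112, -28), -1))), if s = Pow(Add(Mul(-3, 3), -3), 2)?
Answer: Rational(-8244, 35) ≈ -235.54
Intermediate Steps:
s = 144 (s = Pow(Add(-9, -3), 2) = Pow(-12, 2) = 144)
Mul(s, Mul(Add(154, 75), Pow(Add(-112, -28), -1))) = Mul(144, Mul(Add(154, 75), Pow(Add(-112, -28), -1))) = Mul(144, Mul(229, Pow(-140, -1))) = Mul(144, Mul(229, Rational(-1, 140))) = Mul(144, Rational(-229, 140)) = Rational(-8244, 35)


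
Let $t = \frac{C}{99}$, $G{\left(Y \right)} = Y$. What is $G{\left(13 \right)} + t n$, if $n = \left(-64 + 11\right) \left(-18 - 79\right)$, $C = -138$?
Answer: $- \frac{236057}{33} \approx -7153.2$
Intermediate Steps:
$n = 5141$ ($n = \left(-53\right) \left(-97\right) = 5141$)
$t = - \frac{46}{33}$ ($t = - \frac{138}{99} = \left(-138\right) \frac{1}{99} = - \frac{46}{33} \approx -1.3939$)
$G{\left(13 \right)} + t n = 13 - \frac{236486}{33} = - \frac{236057}{33}$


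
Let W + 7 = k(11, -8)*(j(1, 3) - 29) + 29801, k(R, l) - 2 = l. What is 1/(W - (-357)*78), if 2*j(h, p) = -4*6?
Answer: 1/57886 ≈ 1.7275e-5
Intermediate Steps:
j(h, p) = -12 (j(h, p) = (-4*6)/2 = (1/2)*(-24) = -12)
k(R, l) = 2 + l
W = 30040 (W = -7 + ((2 - 8)*(-12 - 29) + 29801) = -7 + (-6*(-41) + 29801) = -7 + (246 + 29801) = -7 + 30047 = 30040)
1/(W - (-357)*78) = 1/(30040 - (-357)*78) = 1/(30040 - 1*(-27846)) = 1/(30040 + 27846) = 1/57886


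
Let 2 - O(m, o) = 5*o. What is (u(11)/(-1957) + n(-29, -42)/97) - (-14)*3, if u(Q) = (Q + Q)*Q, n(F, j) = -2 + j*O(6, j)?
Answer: -9479698/189829 ≈ -49.938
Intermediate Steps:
O(m, o) = 2 - 5*o
n(F, j) = -2 + j*(2 - 5*j)
u(Q) = 2*Q² (u(Q) = (2*Q)*Q = 2*Q²)
(u(11)/(-1957) + n(-29, -42)/97) - (-14)*3 = ((2*11²)/(-1957) + (-2 - 1*(-42)*(-2 + 5*(-42)))/97) - (-14)*3 = ((2*121)*(-1/1957) + (-2 - 1*(-42)*(-2 - 210))*(1/97)) - 1*(-42) = (242*(-1/1957) + (-2 - 1*(-42)*(-212))*(1/97)) + 42 = (-242/1957 + (-2 - 8904)*(1/97)) + 42 = (-242/1957 - 8906*1/97) + 42 = (-242/1957 - 8906/97) + 42 = -17452516/189829 + 42 = -9479698/189829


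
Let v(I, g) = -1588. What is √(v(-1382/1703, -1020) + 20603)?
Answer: √19015 ≈ 137.89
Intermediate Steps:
√(v(-1382/1703, -1020) + 20603) = √(-1588 + 20603) = √19015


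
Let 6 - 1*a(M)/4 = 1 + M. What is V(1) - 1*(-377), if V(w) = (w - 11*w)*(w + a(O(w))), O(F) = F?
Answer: 207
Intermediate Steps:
a(M) = 20 - 4*M (a(M) = 24 - 4*(1 + M) = 24 + (-4 - 4*M) = 20 - 4*M)
V(w) = -10*w*(20 - 3*w) (V(w) = (w - 11*w)*(w + (20 - 4*w)) = (-10*w)*(20 - 3*w) = -10*w*(20 - 3*w))
V(1) - 1*(-377) = 10*1*(-20 + 3*1) - 1*(-377) = 10*1*(-20 + 3) + 377 = 10*1*(-17) + 377 = -170 + 377 = 207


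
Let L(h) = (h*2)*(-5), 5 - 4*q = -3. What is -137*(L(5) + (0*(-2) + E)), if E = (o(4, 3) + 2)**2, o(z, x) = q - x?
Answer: 6713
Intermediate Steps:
q = 2 (q = 5/4 - 1/4*(-3) = 5/4 + 3/4 = 2)
L(h) = -10*h (L(h) = (2*h)*(-5) = -10*h)
o(z, x) = 2 - x
E = 1 (E = ((2 - 1*3) + 2)**2 = ((2 - 3) + 2)**2 = (-1 + 2)**2 = 1**2 = 1)
-137*(L(5) + (0*(-2) + E)) = -137*(-10*5 + (0*(-2) + 1)) = -137*(-50 + (0 + 1)) = -137*(-50 + 1) = -137*(-49) = 6713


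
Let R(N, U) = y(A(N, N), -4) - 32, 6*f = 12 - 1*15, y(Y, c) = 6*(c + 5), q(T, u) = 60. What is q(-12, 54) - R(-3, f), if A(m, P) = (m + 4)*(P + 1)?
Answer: 86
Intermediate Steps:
A(m, P) = (1 + P)*(4 + m) (A(m, P) = (4 + m)*(1 + P) = (1 + P)*(4 + m))
y(Y, c) = 30 + 6*c (y(Y, c) = 6*(5 + c) = 30 + 6*c)
f = -1/2 (f = (12 - 1*15)/6 = (12 - 15)/6 = (1/6)*(-3) = -1/2 ≈ -0.50000)
R(N, U) = -26 (R(N, U) = (30 + 6*(-4)) - 32 = (30 - 24) - 32 = 6 - 32 = -26)
q(-12, 54) - R(-3, f) = 60 - 1*(-26) = 60 + 26 = 86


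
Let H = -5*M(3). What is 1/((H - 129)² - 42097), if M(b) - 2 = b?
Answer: -1/18381 ≈ -5.4404e-5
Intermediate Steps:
M(b) = 2 + b
H = -25 (H = -5*(2 + 3) = -5*5 = -25)
1/((H - 129)² - 42097) = 1/((-25 - 129)² - 42097) = 1/((-154)² - 42097) = 1/(23716 - 42097) = 1/(-18381) = -1/18381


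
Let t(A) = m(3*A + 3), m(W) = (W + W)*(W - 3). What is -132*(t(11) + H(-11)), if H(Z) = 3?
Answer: -314028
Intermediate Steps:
m(W) = 2*W*(-3 + W) (m(W) = (2*W)*(-3 + W) = 2*W*(-3 + W))
t(A) = 6*A*(3 + 3*A) (t(A) = 2*(3*A + 3)*(-3 + (3*A + 3)) = 2*(3 + 3*A)*(-3 + (3 + 3*A)) = 2*(3 + 3*A)*(3*A) = 6*A*(3 + 3*A))
-132*(t(11) + H(-11)) = -132*(18*11*(1 + 11) + 3) = -132*(18*11*12 + 3) = -132*(2376 + 3) = -132*2379 = -314028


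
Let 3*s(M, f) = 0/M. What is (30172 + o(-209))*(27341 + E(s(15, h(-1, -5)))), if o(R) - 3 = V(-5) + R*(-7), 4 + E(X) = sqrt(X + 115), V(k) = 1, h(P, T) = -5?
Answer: 864915343 + 31639*sqrt(115) ≈ 8.6525e+8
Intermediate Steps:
s(M, f) = 0 (s(M, f) = (0/M)/3 = (1/3)*0 = 0)
E(X) = -4 + sqrt(115 + X) (E(X) = -4 + sqrt(X + 115) = -4 + sqrt(115 + X))
o(R) = 4 - 7*R (o(R) = 3 + (1 + R*(-7)) = 3 + (1 - 7*R) = 4 - 7*R)
(30172 + o(-209))*(27341 + E(s(15, h(-1, -5)))) = (30172 + (4 - 7*(-209)))*(27341 + (-4 + sqrt(115 + 0))) = (30172 + (4 + 1463))*(27341 + (-4 + sqrt(115))) = (30172 + 1467)*(27337 + sqrt(115)) = 31639*(27337 + sqrt(115)) = 864915343 + 31639*sqrt(115)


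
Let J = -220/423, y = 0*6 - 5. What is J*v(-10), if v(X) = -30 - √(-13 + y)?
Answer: 2200/141 + 220*I*√2/141 ≈ 15.603 + 2.2066*I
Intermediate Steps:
y = -5 (y = 0 - 5 = -5)
v(X) = -30 - 3*I*√2 (v(X) = -30 - √(-13 - 5) = -30 - √(-18) = -30 - 3*I*√2)
J = -220/423 (J = -220*1/423 = -220/423 ≈ -0.52009)
J*v(-10) = -220*(-30 - 3*I*√2)/423 = 2200/141 + 220*I*√2/141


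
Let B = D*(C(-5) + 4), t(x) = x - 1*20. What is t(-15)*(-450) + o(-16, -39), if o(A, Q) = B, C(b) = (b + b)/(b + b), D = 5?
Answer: 15775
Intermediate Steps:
t(x) = -20 + x (t(x) = x - 20 = -20 + x)
C(b) = 1 (C(b) = (2*b)/((2*b)) = (2*b)*(1/(2*b)) = 1)
B = 25 (B = 5*(1 + 4) = 5*5 = 25)
o(A, Q) = 25
t(-15)*(-450) + o(-16, -39) = (-20 - 15)*(-450) + 25 = -35*(-450) + 25 = 15750 + 25 = 15775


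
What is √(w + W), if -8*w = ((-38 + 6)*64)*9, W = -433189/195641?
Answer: 5*√3524070964027/195641 ≈ 47.977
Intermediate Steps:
W = -433189/195641 (W = -433189*1/195641 = -433189/195641 ≈ -2.2142)
w = 2304 (w = -(-38 + 6)*64*9/8 = -(-32*64)*9/8 = -(-256)*9 = -⅛*(-18432) = 2304)
√(w + W) = √(2304 - 433189/195641) = √(450323675/195641) = 5*√3524070964027/195641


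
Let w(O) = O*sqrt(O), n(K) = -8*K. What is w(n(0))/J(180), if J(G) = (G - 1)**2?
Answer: 0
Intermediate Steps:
w(O) = O**(3/2)
J(G) = (-1 + G)**2
w(n(0))/J(180) = (-8*0)**(3/2)/((-1 + 180)**2) = 0**(3/2)/(179**2) = 0/32041 = 0*(1/32041) = 0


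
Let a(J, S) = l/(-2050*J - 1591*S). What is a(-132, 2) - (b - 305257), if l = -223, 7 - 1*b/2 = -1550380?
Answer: -747571565329/267418 ≈ -2.7955e+6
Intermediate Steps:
b = 3100774 (b = 14 - 2*(-1550380) = 14 + 3100760 = 3100774)
a(J, S) = -223/(-2050*J - 1591*S)
a(-132, 2) - (b - 305257) = 223/(1591*2 + 2050*(-132)) - (3100774 - 305257) = 223/(3182 - 270600) - 1*2795517 = 223/(-267418) - 2795517 = 223*(-1/267418) - 2795517 = -223/267418 - 2795517 = -747571565329/267418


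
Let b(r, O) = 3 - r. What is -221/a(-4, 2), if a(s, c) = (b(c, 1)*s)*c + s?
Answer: 221/12 ≈ 18.417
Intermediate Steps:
a(s, c) = s + c*s*(3 - c) (a(s, c) = ((3 - c)*s)*c + s = (s*(3 - c))*c + s = c*s*(3 - c) + s = s + c*s*(3 - c))
-221/a(-4, 2) = -221*1/(4*(-1 + 2*(-3 + 2))) = -221*1/(4*(-1 + 2*(-1))) = -221*1/(4*(-1 - 2)) = -221/((-1*(-4)*(-3))) = -221/(-12) = -221*(-1/12) = 221/12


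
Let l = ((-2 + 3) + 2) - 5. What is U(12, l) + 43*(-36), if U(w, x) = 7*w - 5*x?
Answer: -1454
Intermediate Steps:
l = -2 (l = (1 + 2) - 5 = 3 - 5 = -2)
U(w, x) = -5*x + 7*w
U(12, l) + 43*(-36) = (-5*(-2) + 7*12) + 43*(-36) = (10 + 84) - 1548 = 94 - 1548 = -1454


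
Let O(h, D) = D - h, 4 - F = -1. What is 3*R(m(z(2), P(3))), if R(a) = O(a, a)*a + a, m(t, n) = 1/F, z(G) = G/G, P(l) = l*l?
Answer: 3/5 ≈ 0.60000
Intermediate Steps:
F = 5 (F = 4 - 1*(-1) = 4 + 1 = 5)
P(l) = l**2
z(G) = 1
m(t, n) = 1/5
R(a) = a (R(a) = (a - a)*a + a = 0*a + a = 0 + a = a)
3*R(m(z(2), P(3))) = 3*(1/5) = 3/5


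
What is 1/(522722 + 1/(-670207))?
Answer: 670207/350331943453 ≈ 1.9131e-6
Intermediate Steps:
1/(522722 + 1/(-670207)) = 1/(522722 - 1/670207) = 1/(350331943453/670207) = 670207/350331943453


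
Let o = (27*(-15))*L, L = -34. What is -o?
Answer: -13770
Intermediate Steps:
o = 13770 (o = (27*(-15))*(-34) = -405*(-34) = 13770)
-o = -1*13770 = -13770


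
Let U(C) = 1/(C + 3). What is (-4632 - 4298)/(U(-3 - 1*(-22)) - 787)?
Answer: 196460/17313 ≈ 11.348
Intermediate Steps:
U(C) = 1/(3 + C)
(-4632 - 4298)/(U(-3 - 1*(-22)) - 787) = (-4632 - 4298)/(1/(3 + (-3 - 1*(-22))) - 787) = -8930/(1/(3 + (-3 + 22)) - 787) = -8930/(1/(3 + 19) - 787) = -8930/(1/22 - 787) = -8930/(-17313/22) = -8930*(-22/17313) = 196460/17313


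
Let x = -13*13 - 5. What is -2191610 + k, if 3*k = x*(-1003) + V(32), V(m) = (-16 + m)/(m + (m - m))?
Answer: -12800615/6 ≈ -2.1334e+6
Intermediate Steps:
V(m) = (-16 + m)/m (V(m) = (-16 + m)/(m + 0) = (-16 + m)/m)
x = -174 (x = -169 - 5 = -174)
k = 349045/6 (k = (-174*(-1003) + (-16 + 32)/32)/3 = (174522 + (1/32)*16)/3 = (174522 + ½)/3 = (⅓)*(349045/2) = 349045/6 ≈ 58174.)
-2191610 + k = -2191610 + 349045/6 = -12800615/6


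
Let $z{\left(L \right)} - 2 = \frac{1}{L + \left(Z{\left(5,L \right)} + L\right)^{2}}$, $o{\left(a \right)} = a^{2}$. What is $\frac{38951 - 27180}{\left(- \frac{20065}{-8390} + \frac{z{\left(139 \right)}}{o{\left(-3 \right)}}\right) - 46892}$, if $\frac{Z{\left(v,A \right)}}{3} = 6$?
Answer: $- \frac{2203227366948}{8776482794495} \approx -0.25104$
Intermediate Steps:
$Z{\left(v,A \right)} = 18$ ($Z{\left(v,A \right)} = 3 \cdot 6 = 18$)
$z{\left(L \right)} = 2 + \frac{1}{L + \left(18 + L\right)^{2}}$
$\frac{38951 - 27180}{\left(- \frac{20065}{-8390} + \frac{z{\left(139 \right)}}{o{\left(-3 \right)}}\right) - 46892} = \frac{38951 - 27180}{\left(- \frac{20065}{-8390} + \frac{\frac{1}{139 + \left(18 + 139\right)^{2}} \left(1 + 2 \cdot 139 + 2 \left(18 + 139\right)^{2}\right)}{\left(-3\right)^{2}}\right) - 46892} = \frac{11771}{\left(\left(-20065\right) \left(- \frac{1}{8390}\right) + \frac{\frac{1}{139 + 157^{2}} \left(1 + 278 + 2 \cdot 157^{2}\right)}{9}\right) - 46892} = \frac{11771}{\left(\frac{4013}{1678} + \frac{1 + 278 + 2 \cdot 24649}{139 + 24649} \cdot \frac{1}{9}\right) - 46892} = \frac{11771}{\left(\frac{4013}{1678} + \frac{1 + 278 + 49298}{24788} \cdot \frac{1}{9}\right) - 46892} = \frac{11771}{\left(\frac{4013}{1678} + \frac{1}{24788} \cdot 49577 \cdot \frac{1}{9}\right) - 46892} = \frac{11771}{\left(\frac{4013}{1678} + \frac{49577}{24788} \cdot \frac{1}{9}\right) - 46892} = \frac{11771}{\left(\frac{4013}{1678} + \frac{49577}{223092}\right) - 46892} = \frac{11771}{\frac{489229201}{187174188} - 46892} = \frac{11771}{- \frac{8776482794495}{187174188}} = 11771 \left(- \frac{187174188}{8776482794495}\right) = - \frac{2203227366948}{8776482794495}$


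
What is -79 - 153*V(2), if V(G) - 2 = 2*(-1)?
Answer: -79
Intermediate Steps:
V(G) = 0 (V(G) = 2 + 2*(-1) = 2 - 2 = 0)
-79 - 153*V(2) = -79 - 153*0 = -79 + 0 = -79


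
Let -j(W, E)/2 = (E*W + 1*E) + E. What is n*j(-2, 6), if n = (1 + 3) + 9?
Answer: 0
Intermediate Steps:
j(W, E) = -4*E - 2*E*W (j(W, E) = -2*((E*W + 1*E) + E) = -2*((E*W + E) + E) = -2*((E + E*W) + E) = -2*(2*E + E*W) = -4*E - 2*E*W)
n = 13 (n = 4 + 9 = 13)
n*j(-2, 6) = 13*(-2*6*(2 - 2)) = 13*(-2*6*0) = 13*0 = 0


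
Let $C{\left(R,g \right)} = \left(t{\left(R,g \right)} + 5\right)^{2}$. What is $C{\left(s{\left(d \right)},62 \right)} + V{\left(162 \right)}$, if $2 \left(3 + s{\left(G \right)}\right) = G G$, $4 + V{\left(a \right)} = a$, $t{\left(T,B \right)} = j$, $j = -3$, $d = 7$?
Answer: $162$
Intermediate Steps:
$t{\left(T,B \right)} = -3$
$V{\left(a \right)} = -4 + a$
$s{\left(G \right)} = -3 + \frac{G^{2}}{2}$ ($s{\left(G \right)} = -3 + \frac{G G}{2} = -3 + \frac{G^{2}}{2}$)
$C{\left(R,g \right)} = 4$ ($C{\left(R,g \right)} = \left(-3 + 5\right)^{2} = 2^{2} = 4$)
$C{\left(s{\left(d \right)},62 \right)} + V{\left(162 \right)} = 4 + \left(-4 + 162\right) = 4 + 158 = 162$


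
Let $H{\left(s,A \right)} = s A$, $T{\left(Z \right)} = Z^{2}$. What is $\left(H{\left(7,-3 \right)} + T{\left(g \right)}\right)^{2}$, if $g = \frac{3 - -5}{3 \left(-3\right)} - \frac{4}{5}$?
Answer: $\frac{1350489001}{4100625} \approx 329.34$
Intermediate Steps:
$g = - \frac{76}{45}$ ($g = \frac{3 + 5}{-9} - \frac{4}{5} = 8 \left(- \frac{1}{9}\right) - \frac{4}{5} = - \frac{8}{9} - \frac{4}{5} = - \frac{76}{45} \approx -1.6889$)
$H{\left(s,A \right)} = A s$
$\left(H{\left(7,-3 \right)} + T{\left(g \right)}\right)^{2} = \left(\left(-3\right) 7 + \left(- \frac{76}{45}\right)^{2}\right)^{2} = \left(-21 + \frac{5776}{2025}\right)^{2} = \left(- \frac{36749}{2025}\right)^{2} = \frac{1350489001}{4100625}$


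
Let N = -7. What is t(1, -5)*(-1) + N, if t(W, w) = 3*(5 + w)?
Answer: -7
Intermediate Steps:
t(W, w) = 15 + 3*w
t(1, -5)*(-1) + N = (15 + 3*(-5))*(-1) - 7 = (15 - 15)*(-1) - 7 = 0*(-1) - 7 = 0 - 7 = -7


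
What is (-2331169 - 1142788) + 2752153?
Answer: -721804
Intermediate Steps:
(-2331169 - 1142788) + 2752153 = -3473957 + 2752153 = -721804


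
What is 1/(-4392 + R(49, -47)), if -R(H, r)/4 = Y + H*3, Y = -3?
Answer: -1/4968 ≈ -0.00020129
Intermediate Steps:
R(H, r) = 12 - 12*H (R(H, r) = -4*(-3 + H*3) = -4*(-3 + 3*H) = 12 - 12*H)
1/(-4392 + R(49, -47)) = 1/(-4392 + (12 - 12*49)) = 1/(-4392 + (12 - 588)) = 1/(-4392 - 576) = 1/(-4968) = -1/4968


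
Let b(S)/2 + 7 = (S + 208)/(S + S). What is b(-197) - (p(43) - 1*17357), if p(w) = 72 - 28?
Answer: 3407892/197 ≈ 17299.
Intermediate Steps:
b(S) = -14 + (208 + S)/S (b(S) = -14 + 2*((S + 208)/(S + S)) = -14 + 2*((208 + S)/((2*S))) = -14 + 2*((208 + S)*(1/(2*S))) = -14 + 2*((208 + S)/(2*S)) = -14 + (208 + S)/S)
p(w) = 44
b(-197) - (p(43) - 1*17357) = (-13 + 208/(-197)) - (44 - 1*17357) = (-13 + 208*(-1/197)) - (44 - 17357) = (-13 - 208/197) - 1*(-17313) = -2769/197 + 17313 = 3407892/197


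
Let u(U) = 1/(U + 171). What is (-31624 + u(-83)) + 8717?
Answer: -2015815/88 ≈ -22907.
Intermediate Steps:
u(U) = 1/(171 + U)
(-31624 + u(-83)) + 8717 = (-31624 + 1/(171 - 83)) + 8717 = (-31624 + 1/88) + 8717 = -2782911/88 + 8717 = -2015815/88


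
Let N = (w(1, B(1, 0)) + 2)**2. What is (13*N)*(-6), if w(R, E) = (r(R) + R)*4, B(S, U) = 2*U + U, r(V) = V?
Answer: -7800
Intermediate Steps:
B(S, U) = 3*U
w(R, E) = 8*R (w(R, E) = (R + R)*4 = (2*R)*4 = 8*R)
N = 100 (N = (8*1 + 2)**2 = (8 + 2)**2 = 10**2 = 100)
(13*N)*(-6) = (13*100)*(-6) = 1300*(-6) = -7800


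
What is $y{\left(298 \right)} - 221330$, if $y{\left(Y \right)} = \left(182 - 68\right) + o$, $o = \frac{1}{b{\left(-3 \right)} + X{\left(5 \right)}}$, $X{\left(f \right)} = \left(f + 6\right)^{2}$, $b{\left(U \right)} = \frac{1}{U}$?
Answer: $- \frac{80080189}{362} \approx -2.2122 \cdot 10^{5}$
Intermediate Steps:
$X{\left(f \right)} = \left(6 + f\right)^{2}$
$o = \frac{3}{362}$ ($o = \frac{1}{\frac{1}{-3} + \left(6 + 5\right)^{2}} = \frac{1}{- \frac{1}{3} + 11^{2}} = \frac{1}{- \frac{1}{3} + 121} = \frac{1}{\frac{362}{3}} = \frac{3}{362} \approx 0.0082873$)
$y{\left(Y \right)} = \frac{41271}{362}$ ($y{\left(Y \right)} = \left(182 - 68\right) + \frac{3}{362} = 114 + \frac{3}{362} = \frac{41271}{362}$)
$y{\left(298 \right)} - 221330 = \frac{41271}{362} - 221330 = - \frac{80080189}{362}$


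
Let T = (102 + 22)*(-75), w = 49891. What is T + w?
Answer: 40591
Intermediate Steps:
T = -9300 (T = 124*(-75) = -9300)
T + w = -9300 + 49891 = 40591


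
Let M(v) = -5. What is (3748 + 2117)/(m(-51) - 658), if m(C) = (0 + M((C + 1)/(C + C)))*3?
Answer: -5865/673 ≈ -8.7147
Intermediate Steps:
m(C) = -15 (m(C) = (0 - 5)*3 = -5*3 = -15)
(3748 + 2117)/(m(-51) - 658) = (3748 + 2117)/(-15 - 658) = 5865/(-673) = 5865*(-1/673) = -5865/673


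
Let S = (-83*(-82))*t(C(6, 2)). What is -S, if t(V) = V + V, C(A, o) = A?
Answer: -81672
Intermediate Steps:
t(V) = 2*V
S = 81672 (S = (-83*(-82))*(2*6) = 6806*12 = 81672)
-S = -1*81672 = -81672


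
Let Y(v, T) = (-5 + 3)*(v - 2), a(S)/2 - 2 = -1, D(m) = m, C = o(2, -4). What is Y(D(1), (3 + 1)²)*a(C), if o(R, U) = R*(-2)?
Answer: 4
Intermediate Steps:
o(R, U) = -2*R
C = -4 (C = -2*2 = -4)
a(S) = 2 (a(S) = 4 + 2*(-1) = 4 - 2 = 2)
Y(v, T) = 4 - 2*v (Y(v, T) = -2*(-2 + v) = 4 - 2*v)
Y(D(1), (3 + 1)²)*a(C) = (4 - 2*1)*2 = (4 - 2)*2 = 2*2 = 4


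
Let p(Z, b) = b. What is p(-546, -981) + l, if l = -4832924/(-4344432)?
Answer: -1064263717/1086108 ≈ -979.89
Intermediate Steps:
l = 1208231/1086108 (l = -4832924*(-1/4344432) = 1208231/1086108 ≈ 1.1124)
p(-546, -981) + l = -981 + 1208231/1086108 = -1064263717/1086108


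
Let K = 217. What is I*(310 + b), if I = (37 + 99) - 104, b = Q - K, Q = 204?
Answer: 9504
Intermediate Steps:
b = -13 (b = 204 - 1*217 = 204 - 217 = -13)
I = 32 (I = 136 - 104 = 32)
I*(310 + b) = 32*(310 - 13) = 32*297 = 9504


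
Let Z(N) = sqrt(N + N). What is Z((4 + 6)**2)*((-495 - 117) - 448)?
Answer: -10600*sqrt(2) ≈ -14991.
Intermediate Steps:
Z(N) = sqrt(2)*sqrt(N) (Z(N) = sqrt(2*N) = sqrt(2)*sqrt(N))
Z((4 + 6)**2)*((-495 - 117) - 448) = (sqrt(2)*sqrt((4 + 6)**2))*((-495 - 117) - 448) = (sqrt(2)*sqrt(10**2))*(-612 - 448) = (sqrt(2)*sqrt(100))*(-1060) = (sqrt(2)*10)*(-1060) = (10*sqrt(2))*(-1060) = -10600*sqrt(2)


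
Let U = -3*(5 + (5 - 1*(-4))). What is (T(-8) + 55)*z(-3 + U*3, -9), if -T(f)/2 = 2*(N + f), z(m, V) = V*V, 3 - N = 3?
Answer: 7047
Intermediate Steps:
N = 0 (N = 3 - 1*3 = 3 - 3 = 0)
U = -42 (U = -3*(5 + (5 + 4)) = -3*(5 + 9) = -3*14 = -42)
z(m, V) = V²
T(f) = -4*f (T(f) = -4*(0 + f) = -4*f)
(T(-8) + 55)*z(-3 + U*3, -9) = (-4*(-8) + 55)*(-9)² = (32 + 55)*81 = 87*81 = 7047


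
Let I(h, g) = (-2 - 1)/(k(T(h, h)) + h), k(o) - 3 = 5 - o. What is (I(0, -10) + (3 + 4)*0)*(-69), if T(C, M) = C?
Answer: 207/8 ≈ 25.875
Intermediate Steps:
k(o) = 8 - o (k(o) = 3 + (5 - o) = 8 - o)
I(h, g) = -3/8 (I(h, g) = (-2 - 1)/((8 - h) + h) = -3/8)
(I(0, -10) + (3 + 4)*0)*(-69) = (-3/8 + (3 + 4)*0)*(-69) = (-3/8 + 7*0)*(-69) = (-3/8 + 0)*(-69) = -3/8*(-69) = 207/8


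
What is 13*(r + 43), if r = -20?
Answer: 299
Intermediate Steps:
13*(r + 43) = 13*(-20 + 43) = 13*23 = 299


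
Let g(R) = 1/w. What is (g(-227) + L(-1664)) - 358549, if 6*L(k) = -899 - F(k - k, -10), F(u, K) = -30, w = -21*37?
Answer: -557410219/1554 ≈ -3.5869e+5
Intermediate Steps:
w = -777
g(R) = -1/777 (g(R) = 1/(-777) = -1/777)
L(k) = -869/6 (L(k) = (-899 - 1*(-30))/6 = (-899 + 30)/6 = (1/6)*(-869) = -869/6)
(g(-227) + L(-1664)) - 358549 = (-1/777 - 869/6) - 358549 = -225073/1554 - 358549 = -557410219/1554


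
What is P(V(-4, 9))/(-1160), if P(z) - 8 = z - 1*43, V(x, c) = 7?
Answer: 7/290 ≈ 0.024138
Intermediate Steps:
P(z) = -35 + z (P(z) = 8 + (z - 1*43) = 8 + (z - 43) = 8 + (-43 + z) = -35 + z)
P(V(-4, 9))/(-1160) = (-35 + 7)/(-1160) = -28*(-1/1160) = 7/290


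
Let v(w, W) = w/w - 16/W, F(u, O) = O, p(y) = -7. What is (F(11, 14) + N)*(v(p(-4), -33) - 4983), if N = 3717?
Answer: -613339090/33 ≈ -1.8586e+7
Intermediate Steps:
v(w, W) = 1 - 16/W
(F(11, 14) + N)*(v(p(-4), -33) - 4983) = (14 + 3717)*((-16 - 33)/(-33) - 4983) = 3731*(-1/33*(-49) - 4983) = 3731*(49/33 - 4983) = 3731*(-164390/33) = -613339090/33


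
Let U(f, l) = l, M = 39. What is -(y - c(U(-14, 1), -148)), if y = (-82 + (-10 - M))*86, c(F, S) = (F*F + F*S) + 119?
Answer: 11238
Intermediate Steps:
c(F, S) = 119 + F**2 + F*S (c(F, S) = (F**2 + F*S) + 119 = 119 + F**2 + F*S)
y = -11266 (y = (-82 + (-10 - 1*39))*86 = (-82 + (-10 - 39))*86 = (-82 - 49)*86 = -131*86 = -11266)
-(y - c(U(-14, 1), -148)) = -(-11266 - (119 + 1**2 + 1*(-148))) = -(-11266 - (119 + 1 - 148)) = -(-11266 - 1*(-28)) = -(-11266 + 28) = -1*(-11238) = 11238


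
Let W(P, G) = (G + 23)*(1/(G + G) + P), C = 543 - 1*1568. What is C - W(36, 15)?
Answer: -35914/15 ≈ -2394.3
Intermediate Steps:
C = -1025 (C = 543 - 1568 = -1025)
W(P, G) = (23 + G)*(P + 1/(2*G)) (W(P, G) = (23 + G)*(1/(2*G) + P) = (23 + G)*(P + 1/(2*G)))
C - W(36, 15) = -1025 - (½ + 23*36 + (23/2)/15 + 15*36) = -1025 - (½ + 828 + (23/2)*(1/15) + 540) = -1025 - (½ + 828 + 23/30 + 540) = -1025 - 1*20539/15 = -1025 - 20539/15 = -35914/15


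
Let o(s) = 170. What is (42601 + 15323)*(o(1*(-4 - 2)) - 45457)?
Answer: -2623204188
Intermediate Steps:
(42601 + 15323)*(o(1*(-4 - 2)) - 45457) = (42601 + 15323)*(170 - 45457) = 57924*(-45287) = -2623204188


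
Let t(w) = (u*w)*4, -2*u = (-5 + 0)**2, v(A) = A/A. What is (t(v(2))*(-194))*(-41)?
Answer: -397700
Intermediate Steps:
v(A) = 1
u = -25/2 (u = -(-5 + 0)**2/2 = -1/2*(-5)**2 = -1/2*25 = -25/2 ≈ -12.500)
t(w) = -50*w (t(w) = -25*w/2*4 = -50*w)
(t(v(2))*(-194))*(-41) = (-50*1*(-194))*(-41) = -50*(-194)*(-41) = 9700*(-41) = -397700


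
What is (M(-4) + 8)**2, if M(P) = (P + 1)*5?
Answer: 49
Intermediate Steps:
M(P) = 5 + 5*P (M(P) = (1 + P)*5 = 5 + 5*P)
(M(-4) + 8)**2 = ((5 + 5*(-4)) + 8)**2 = ((5 - 20) + 8)**2 = (-15 + 8)**2 = (-7)**2 = 49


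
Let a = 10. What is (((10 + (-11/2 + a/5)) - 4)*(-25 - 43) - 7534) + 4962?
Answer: -2742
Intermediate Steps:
(((10 + (-11/2 + a/5)) - 4)*(-25 - 43) - 7534) + 4962 = (((10 + (-11/2 + 10/5)) - 4)*(-25 - 43) - 7534) + 4962 = (((10 + (-11*½ + 10*(⅕))) - 4)*(-68) - 7534) + 4962 = (((10 + (-11/2 + 2)) - 4)*(-68) - 7534) + 4962 = (((10 - 7/2) - 4)*(-68) - 7534) + 4962 = ((13/2 - 4)*(-68) - 7534) + 4962 = ((5/2)*(-68) - 7534) + 4962 = (-170 - 7534) + 4962 = -7704 + 4962 = -2742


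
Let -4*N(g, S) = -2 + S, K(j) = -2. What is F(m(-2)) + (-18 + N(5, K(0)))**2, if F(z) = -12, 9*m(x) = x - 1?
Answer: 277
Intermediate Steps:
m(x) = -1/9 + x/9 (m(x) = (x - 1)/9 = (-1 + x)/9 = -1/9 + x/9)
N(g, S) = 1/2 - S/4 (N(g, S) = -(-2 + S)/4 = 1/2 - S/4)
F(m(-2)) + (-18 + N(5, K(0)))**2 = -12 + (-18 + (1/2 - 1/4*(-2)))**2 = -12 + (-18 + (1/2 + 1/2))**2 = -12 + (-18 + 1)**2 = -12 + (-17)**2 = -12 + 289 = 277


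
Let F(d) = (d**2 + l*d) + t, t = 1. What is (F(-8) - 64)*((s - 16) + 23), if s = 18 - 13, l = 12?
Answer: -1140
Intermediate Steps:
s = 5
F(d) = 1 + d**2 + 12*d (F(d) = (d**2 + 12*d) + 1 = 1 + d**2 + 12*d)
(F(-8) - 64)*((s - 16) + 23) = ((1 + (-8)**2 + 12*(-8)) - 64)*((5 - 16) + 23) = ((1 + 64 - 96) - 64)*(-11 + 23) = (-31 - 64)*12 = -95*12 = -1140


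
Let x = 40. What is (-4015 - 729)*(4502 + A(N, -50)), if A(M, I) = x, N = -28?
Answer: -21547248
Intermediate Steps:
A(M, I) = 40
(-4015 - 729)*(4502 + A(N, -50)) = (-4015 - 729)*(4502 + 40) = -4744*4542 = -21547248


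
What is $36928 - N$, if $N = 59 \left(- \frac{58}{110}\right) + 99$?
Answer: $\frac{2027306}{55} \approx 36860.0$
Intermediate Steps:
$N = \frac{3734}{55}$ ($N = 59 \left(\left(-58\right) \frac{1}{110}\right) + 99 = 59 \left(- \frac{29}{55}\right) + 99 = - \frac{1711}{55} + 99 = \frac{3734}{55} \approx 67.891$)
$36928 - N = 36928 - \frac{3734}{55} = \frac{2027306}{55}$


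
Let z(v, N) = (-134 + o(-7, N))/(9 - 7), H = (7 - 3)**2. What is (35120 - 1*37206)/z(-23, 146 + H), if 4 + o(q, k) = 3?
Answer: 4172/135 ≈ 30.904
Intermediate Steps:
H = 16 (H = 4**2 = 16)
o(q, k) = -1 (o(q, k) = -4 + 3 = -1)
z(v, N) = -135/2 (z(v, N) = (-134 - 1)/(9 - 7) = -135/2)
(35120 - 1*37206)/z(-23, 146 + H) = (35120 - 1*37206)/(-135/2) = (35120 - 37206)*(-2/135) = -2086*(-2/135) = 4172/135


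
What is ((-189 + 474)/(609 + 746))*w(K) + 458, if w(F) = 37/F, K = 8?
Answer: 995053/2168 ≈ 458.97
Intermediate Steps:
((-189 + 474)/(609 + 746))*w(K) + 458 = ((-189 + 474)/(609 + 746))*(37/8) + 458 = (285/1355)*(37*(⅛)) + 458 = (285*(1/1355))*(37/8) + 458 = (57/271)*(37/8) + 458 = 2109/2168 + 458 = 995053/2168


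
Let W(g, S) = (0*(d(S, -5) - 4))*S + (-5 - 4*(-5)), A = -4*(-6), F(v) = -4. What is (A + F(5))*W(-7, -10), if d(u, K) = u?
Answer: 300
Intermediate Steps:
A = 24
W(g, S) = 15 (W(g, S) = (0*(S - 4))*S + (-5 - 4*(-5)) = (0*(-4 + S))*S + (-5 + 20) = 0*S + 15 = 0 + 15 = 15)
(A + F(5))*W(-7, -10) = (24 - 4)*15 = 20*15 = 300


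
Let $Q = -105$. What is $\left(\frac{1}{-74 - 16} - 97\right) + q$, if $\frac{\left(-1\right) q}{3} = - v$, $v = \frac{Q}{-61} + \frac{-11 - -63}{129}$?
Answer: $- \frac{21396883}{236070} \approx -90.638$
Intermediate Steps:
$v = \frac{16717}{7869}$ ($v = - \frac{105}{-61} + \frac{-11 - -63}{129} = \left(-105\right) \left(- \frac{1}{61}\right) + \left(-11 + 63\right) \frac{1}{129} = \frac{105}{61} + 52 \cdot \frac{1}{129} = \frac{105}{61} + \frac{52}{129} = \frac{16717}{7869} \approx 2.1244$)
$q = \frac{16717}{2623}$ ($q = - 3 \left(\left(-1\right) \frac{16717}{7869}\right) = \left(-3\right) \left(- \frac{16717}{7869}\right) = \frac{16717}{2623} \approx 6.3732$)
$\left(\frac{1}{-74 - 16} - 97\right) + q = \left(\frac{1}{-74 - 16} - 97\right) + \frac{16717}{2623} = \left(\frac{1}{-90} - 97\right) + \frac{16717}{2623} = \left(- \frac{1}{90} - 97\right) + \frac{16717}{2623} = - \frac{8731}{90} + \frac{16717}{2623} = - \frac{21396883}{236070}$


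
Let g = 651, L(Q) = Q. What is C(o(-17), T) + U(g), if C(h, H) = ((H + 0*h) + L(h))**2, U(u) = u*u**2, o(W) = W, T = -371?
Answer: 276044995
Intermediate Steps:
U(u) = u**3
C(h, H) = (H + h)**2 (C(h, H) = ((H + 0*h) + h)**2 = ((H + 0) + h)**2 = (H + h)**2)
C(o(-17), T) + U(g) = (-371 - 17)**2 + 651**3 = (-388)**2 + 275894451 = 150544 + 275894451 = 276044995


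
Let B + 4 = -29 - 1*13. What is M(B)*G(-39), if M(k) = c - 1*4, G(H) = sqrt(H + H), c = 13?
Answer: 9*I*sqrt(78) ≈ 79.486*I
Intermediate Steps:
G(H) = sqrt(2)*sqrt(H) (G(H) = sqrt(2*H) = sqrt(2)*sqrt(H))
B = -46 (B = -4 + (-29 - 1*13) = -4 + (-29 - 13) = -4 - 42 = -46)
M(k) = 9 (M(k) = 13 - 1*4 = 13 - 4 = 9)
M(B)*G(-39) = 9*(sqrt(2)*sqrt(-39)) = 9*(sqrt(2)*(I*sqrt(39))) = 9*(I*sqrt(78)) = 9*I*sqrt(78)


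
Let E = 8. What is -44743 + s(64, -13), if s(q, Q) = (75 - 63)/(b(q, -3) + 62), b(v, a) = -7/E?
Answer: -7293077/163 ≈ -44743.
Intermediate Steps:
b(v, a) = -7/8
s(q, Q) = 32/163 (s(q, Q) = (75 - 63)/(-7/8 + 62) = 12/(489/8) = 12*(8/489) = 32/163)
-44743 + s(64, -13) = -44743 + 32/163 = -7293077/163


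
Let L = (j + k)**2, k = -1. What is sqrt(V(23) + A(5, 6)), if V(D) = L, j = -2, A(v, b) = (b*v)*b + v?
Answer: sqrt(194) ≈ 13.928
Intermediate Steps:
A(v, b) = v + v*b**2 (A(v, b) = v*b**2 + v = v + v*b**2)
L = 9 (L = (-2 - 1)**2 = (-3)**2 = 9)
V(D) = 9
sqrt(V(23) + A(5, 6)) = sqrt(9 + 5*(1 + 6**2)) = sqrt(9 + 5*(1 + 36)) = sqrt(9 + 5*37) = sqrt(9 + 185) = sqrt(194)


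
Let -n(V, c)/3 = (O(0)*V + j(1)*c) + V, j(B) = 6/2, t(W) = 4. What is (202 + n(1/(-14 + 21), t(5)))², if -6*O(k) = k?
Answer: 1343281/49 ≈ 27414.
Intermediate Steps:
O(k) = -k/6
j(B) = 3 (j(B) = 6*(½) = 3)
n(V, c) = -9*c - 3*V (n(V, c) = -3*(((-⅙*0)*V + 3*c) + V) = -3*((0*V + 3*c) + V) = -3*((0 + 3*c) + V) = -3*(3*c + V) = -3*(V + 3*c) = -9*c - 3*V)
(202 + n(1/(-14 + 21), t(5)))² = (202 + (-9*4 - 3/(-14 + 21)))² = (202 + (-36 - 3/7))² = (202 - 255/7)² = (1159/7)² = 1343281/49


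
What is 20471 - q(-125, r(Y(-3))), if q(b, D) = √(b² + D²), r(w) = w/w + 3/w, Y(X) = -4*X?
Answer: 20471 - 5*√10001/4 ≈ 20346.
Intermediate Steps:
r(w) = 1 + 3/w
q(b, D) = √(D² + b²)
20471 - q(-125, r(Y(-3))) = 20471 - √(((3 - 4*(-3))/((-4*(-3))))² + (-125)²) = 20471 - √(((3 + 12)/12)² + 15625) = 20471 - √(((1/12)*15)² + 15625) = 20471 - √((5/4)² + 15625) = 20471 - √(25/16 + 15625) = 20471 - √(250025/16) = 20471 - 5*√10001/4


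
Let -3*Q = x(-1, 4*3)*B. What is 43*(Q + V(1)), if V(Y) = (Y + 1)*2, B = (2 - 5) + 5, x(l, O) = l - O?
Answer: 1634/3 ≈ 544.67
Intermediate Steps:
B = 2 (B = -3 + 5 = 2)
Q = 26/3 (Q = -(-1 - 4*3)*2/3 = -(-1 - 1*12)*2/3 = -(-1 - 12)*2/3 = -(-13)*2/3 = -⅓*(-26) = 26/3 ≈ 8.6667)
V(Y) = 2 + 2*Y (V(Y) = (1 + Y)*2 = 2 + 2*Y)
43*(Q + V(1)) = 43*(26/3 + (2 + 2*1)) = 43*(26/3 + (2 + 2)) = 43*(26/3 + 4) = 43*(38/3) = 1634/3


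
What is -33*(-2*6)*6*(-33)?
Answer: -78408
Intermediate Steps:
-33*(-2*6)*6*(-33) = -(-396)*6*(-33) = -33*(-72)*(-33) = 2376*(-33) = -78408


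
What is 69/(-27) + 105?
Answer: 922/9 ≈ 102.44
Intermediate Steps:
69/(-27) + 105 = -1/27*69 + 105 = -23/9 + 105 = 922/9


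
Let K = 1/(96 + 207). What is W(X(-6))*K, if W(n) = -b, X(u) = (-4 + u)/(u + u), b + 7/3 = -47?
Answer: 148/909 ≈ 0.16282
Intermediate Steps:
b = -148/3 (b = -7/3 - 47 = -148/3 ≈ -49.333)
X(u) = (-4 + u)/(2*u) (X(u) = (-4 + u)/((2*u)) = (-4 + u)*(1/(2*u)) = (-4 + u)/(2*u))
W(n) = 148/3 (W(n) = -1*(-148/3) = 148/3)
K = 1/303 ≈ 0.0033003
W(X(-6))*K = (148/3)*(1/303) = 148/909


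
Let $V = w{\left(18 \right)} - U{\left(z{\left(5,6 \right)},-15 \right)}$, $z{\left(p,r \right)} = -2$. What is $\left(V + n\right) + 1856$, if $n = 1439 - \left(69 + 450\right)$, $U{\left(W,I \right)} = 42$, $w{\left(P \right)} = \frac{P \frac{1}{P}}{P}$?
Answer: $\frac{49213}{18} \approx 2734.1$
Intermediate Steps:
$w{\left(P \right)} = \frac{1}{P}$ ($w{\left(P \right)} = 1 \frac{1}{P} = \frac{1}{P}$)
$V = - \frac{755}{18}$ ($V = \frac{1}{18} - 42 = - \frac{755}{18} \approx -41.944$)
$n = 920$ ($n = 1439 - 519 = 920$)
$\left(V + n\right) + 1856 = \left(- \frac{755}{18} + 920\right) + 1856 = \frac{15805}{18} + 1856 = \frac{49213}{18}$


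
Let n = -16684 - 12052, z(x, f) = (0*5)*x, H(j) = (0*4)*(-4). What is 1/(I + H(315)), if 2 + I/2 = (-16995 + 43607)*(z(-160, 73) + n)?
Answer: -1/1529444868 ≈ -6.5383e-10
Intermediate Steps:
H(j) = 0 (H(j) = 0*(-4) = 0)
z(x, f) = 0 (z(x, f) = 0*x = 0)
n = -28736
I = -1529444868 (I = -4 + 2*((-16995 + 43607)*(0 - 28736)) = -4 + 2*(26612*(-28736)) = -4 + 2*(-764722432) = -4 - 1529444864 = -1529444868)
1/(I + H(315)) = 1/(-1529444868 + 0) = 1/(-1529444868) = -1/1529444868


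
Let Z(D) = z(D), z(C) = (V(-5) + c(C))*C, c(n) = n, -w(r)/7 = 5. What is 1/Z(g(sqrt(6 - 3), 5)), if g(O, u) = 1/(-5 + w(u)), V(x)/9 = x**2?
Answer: -1600/8999 ≈ -0.17780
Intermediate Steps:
w(r) = -35 (w(r) = -7*5 = -35)
V(x) = 9*x**2
g(O, u) = -1/40 (g(O, u) = 1/(-5 - 35) = 1/(-40) = -1/40)
z(C) = C*(225 + C) (z(C) = (9*(-5)**2 + C)*C = (9*25 + C)*C = (225 + C)*C = C*(225 + C))
Z(D) = D*(225 + D)
1/Z(g(sqrt(6 - 3), 5)) = 1/(-(225 - 1/40)/40) = 1/(-1/40*8999/40) = 1/(-8999/1600) = -1600/8999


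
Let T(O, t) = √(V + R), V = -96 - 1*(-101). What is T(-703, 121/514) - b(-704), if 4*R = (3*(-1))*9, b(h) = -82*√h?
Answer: I*(√7 + 1312*√11)/2 ≈ 2177.0*I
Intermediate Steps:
R = -27/4 (R = ((3*(-1))*9)/4 = (-3*9)/4 = (¼)*(-27) = -27/4 ≈ -6.7500)
V = 5 (V = -96 + 101 = 5)
T(O, t) = I*√7/2 (T(O, t) = √(5 - 27/4) = √(-7/4) = I*√7/2)
T(-703, 121/514) - b(-704) = I*√7/2 - (-82)*√(-704) = I*√7/2 - (-82)*8*I*√11 = I*√7/2 - (-656)*I*√11 = I*√7/2 + 656*I*√11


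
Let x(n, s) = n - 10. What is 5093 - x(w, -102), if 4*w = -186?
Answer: 10299/2 ≈ 5149.5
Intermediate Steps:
w = -93/2 (w = (¼)*(-186) = -93/2 ≈ -46.500)
x(n, s) = -10 + n
5093 - x(w, -102) = 5093 - (-10 - 93/2) = 5093 - 1*(-113/2) = 5093 + 113/2 = 10299/2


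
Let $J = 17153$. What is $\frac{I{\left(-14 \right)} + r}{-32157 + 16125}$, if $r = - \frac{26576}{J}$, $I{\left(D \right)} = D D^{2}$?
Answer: $\frac{1962267}{11458204} \approx 0.17125$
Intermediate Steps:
$I{\left(D \right)} = D^{3}$
$r = - \frac{26576}{17153} \approx -1.5494$
$\frac{I{\left(-14 \right)} + r}{-32157 + 16125} = \frac{\left(-14\right)^{3} - \frac{26576}{17153}}{-32157 + 16125} = \frac{-2744 - \frac{26576}{17153}}{-16032} = \left(- \frac{47094408}{17153}\right) \left(- \frac{1}{16032}\right) = \frac{1962267}{11458204}$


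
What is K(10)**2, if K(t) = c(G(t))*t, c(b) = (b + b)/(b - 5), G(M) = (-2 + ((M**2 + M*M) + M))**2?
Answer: 748709478400/1871341081 ≈ 400.09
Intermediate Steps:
G(M) = (-2 + M + 2*M**2)**2 (G(M) = (-2 + ((M**2 + M**2) + M))**2 = (-2 + (2*M**2 + M))**2 = (-2 + (M + 2*M**2))**2 = (-2 + M + 2*M**2)**2)
c(b) = 2*b/(-5 + b) (c(b) = (2*b)/(-5 + b) = 2*b/(-5 + b))
K(t) = 2*t*(-2 + t + 2*t**2)**2/(-5 + (-2 + t + 2*t**2)**2) (K(t) = (2*(-2 + t + 2*t**2)**2/(-5 + (-2 + t + 2*t**2)**2))*t = 2*t*(-2 + t + 2*t**2)**2/(-5 + (-2 + t + 2*t**2)**2))
K(10)**2 = (2*10*(-2 + 10 + 2*10**2)**2/(-5 + (-2 + 10 + 2*10**2)**2))**2 = (2*10*(-2 + 10 + 2*100)**2/(-5 + (-2 + 10 + 2*100)**2))**2 = (2*10*(-2 + 10 + 200)**2/(-5 + (-2 + 10 + 200)**2))**2 = (2*10*208**2/(-5 + 208**2))**2 = (2*10*43264/(-5 + 43264))**2 = (2*10*43264/43259)**2 = (2*10*(1/43259)*43264)**2 = (865280/43259)**2 = 748709478400/1871341081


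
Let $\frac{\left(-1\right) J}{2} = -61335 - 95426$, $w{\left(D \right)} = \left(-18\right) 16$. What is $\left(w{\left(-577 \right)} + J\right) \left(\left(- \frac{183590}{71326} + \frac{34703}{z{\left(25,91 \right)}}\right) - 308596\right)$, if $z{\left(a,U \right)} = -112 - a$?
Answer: $- \frac{24877342549328080}{257149} \approx -9.6743 \cdot 10^{10}$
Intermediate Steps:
$w{\left(D \right)} = -288$
$J = 313522$ ($J = - 2 \left(-61335 - 95426\right) = \left(-2\right) \left(-156761\right) = 313522$)
$\left(w{\left(-577 \right)} + J\right) \left(\left(- \frac{183590}{71326} + \frac{34703}{z{\left(25,91 \right)}}\right) - 308596\right) = \left(-288 + 313522\right) \left(\left(- \frac{183590}{71326} + \frac{34703}{-112 - 25}\right) - 308596\right) = 313234 \left(\left(\left(-183590\right) \frac{1}{71326} + \frac{34703}{-112 - 25}\right) - 308596\right) = 313234 \left(\left(- \frac{91795}{35663} + \frac{34703}{-137}\right) - 308596\right) = 313234 \left(\left(- \frac{91795}{35663} + 34703 \left(- \frac{1}{137}\right)\right) - 308596\right) = 313234 \left(\left(- \frac{91795}{35663} - \frac{34703}{137}\right) - 308596\right) = 313234 \left(- \frac{1250189004}{4885831} - 308596\right) = 313234 \left(- \frac{1508998092280}{4885831}\right) = - \frac{24877342549328080}{257149}$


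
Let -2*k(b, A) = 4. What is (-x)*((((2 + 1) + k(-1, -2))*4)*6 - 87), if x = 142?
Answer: 8946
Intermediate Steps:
k(b, A) = -2 (k(b, A) = -½*4 = -2)
(-x)*((((2 + 1) + k(-1, -2))*4)*6 - 87) = (-1*142)*((((2 + 1) - 2)*4)*6 - 87) = -142*(((3 - 2)*4)*6 - 87) = -142*((1*4)*6 - 87) = -142*(4*6 - 87) = -142*(24 - 87) = -142*(-63) = 8946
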